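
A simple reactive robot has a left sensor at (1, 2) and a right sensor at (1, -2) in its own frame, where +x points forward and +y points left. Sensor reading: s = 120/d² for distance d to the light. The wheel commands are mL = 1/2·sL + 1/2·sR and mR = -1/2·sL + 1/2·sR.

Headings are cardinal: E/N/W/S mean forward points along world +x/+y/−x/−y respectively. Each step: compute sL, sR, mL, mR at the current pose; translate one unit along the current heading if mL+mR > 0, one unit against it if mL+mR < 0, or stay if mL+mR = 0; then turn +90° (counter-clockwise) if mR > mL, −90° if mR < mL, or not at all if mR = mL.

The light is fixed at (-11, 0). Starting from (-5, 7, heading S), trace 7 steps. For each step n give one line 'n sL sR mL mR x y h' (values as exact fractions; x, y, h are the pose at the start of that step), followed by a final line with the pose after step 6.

n=0: pose=(-5,7,S); sL=6/5, sR=30/13; mL=114/65, mR=36/65; mL+mR=30/13 → advance +1; mR−mL=-6/5 → turn -1·90°
n=1: pose=(-5,6,W); sL=120/41, sR=120/89; mL=7800/3649, mR=-2880/3649; mL+mR=120/89 → advance +1; mR−mL=-120/41 → turn -1·90°
n=2: pose=(-6,6,N); sL=60/29, sR=60/49; mL=2340/1421, mR=-600/1421; mL+mR=60/49 → advance +1; mR−mL=-60/29 → turn -1·90°
n=3: pose=(-6,7,E); sL=40/39, sR=120/61; mL=3560/2379, mR=1120/2379; mL+mR=120/61 → advance +1; mR−mL=-40/39 → turn -1·90°
n=4: pose=(-5,7,S); sL=6/5, sR=30/13; mL=114/65, mR=36/65; mL+mR=30/13 → advance +1; mR−mL=-6/5 → turn -1·90°
n=5: pose=(-5,6,W); sL=120/41, sR=120/89; mL=7800/3649, mR=-2880/3649; mL+mR=120/89 → advance +1; mR−mL=-120/41 → turn -1·90°
n=6: pose=(-6,6,N); sL=60/29, sR=60/49; mL=2340/1421, mR=-600/1421; mL+mR=60/49 → advance +1; mR−mL=-60/29 → turn -1·90°

0 6/5 30/13 114/65 36/65 -5 7 S
1 120/41 120/89 7800/3649 -2880/3649 -5 6 W
2 60/29 60/49 2340/1421 -600/1421 -6 6 N
3 40/39 120/61 3560/2379 1120/2379 -6 7 E
4 6/5 30/13 114/65 36/65 -5 7 S
5 120/41 120/89 7800/3649 -2880/3649 -5 6 W
6 60/29 60/49 2340/1421 -600/1421 -6 6 N
final -6 7 E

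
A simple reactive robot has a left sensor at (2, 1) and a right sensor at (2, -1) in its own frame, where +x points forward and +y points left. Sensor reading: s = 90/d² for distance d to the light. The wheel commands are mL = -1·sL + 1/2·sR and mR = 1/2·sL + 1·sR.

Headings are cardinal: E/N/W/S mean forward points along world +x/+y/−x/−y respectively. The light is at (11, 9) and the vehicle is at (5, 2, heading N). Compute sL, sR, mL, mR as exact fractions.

left sensor world pos  = (4, 4); dL² = 74
right sensor world pos = (6, 4); dR² = 50
sL = 90/74 = 45/37
sR = 90/50 = 9/5
mL = -1·sL + 1/2·sR = -117/370
mR = 1/2·sL + 1·sR = 891/370

45/37 9/5 -117/370 891/370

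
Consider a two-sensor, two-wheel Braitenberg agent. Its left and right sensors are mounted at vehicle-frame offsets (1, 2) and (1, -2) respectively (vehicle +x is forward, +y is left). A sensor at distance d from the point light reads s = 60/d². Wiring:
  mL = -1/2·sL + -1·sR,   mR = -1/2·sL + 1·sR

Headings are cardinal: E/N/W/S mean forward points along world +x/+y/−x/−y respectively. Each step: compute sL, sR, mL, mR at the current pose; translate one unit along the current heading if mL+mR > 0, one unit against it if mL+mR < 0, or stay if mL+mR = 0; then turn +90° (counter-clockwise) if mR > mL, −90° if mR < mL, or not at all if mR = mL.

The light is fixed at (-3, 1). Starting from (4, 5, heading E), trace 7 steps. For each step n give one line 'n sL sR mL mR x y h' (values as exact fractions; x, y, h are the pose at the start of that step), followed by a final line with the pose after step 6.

0 3/5 15/17 -201/170 99/170 4 5 E
1 60/41 60/89 -5130/3649 -210/3649 3 5 N
2 30/13 6/5 -153/65 3/65 3 4 W
3 12/17 60/29 -1194/493 846/493 4 4 S
4 3/5 15/17 -201/170 99/170 4 5 E
5 60/41 60/89 -5130/3649 -210/3649 3 5 N
6 30/13 6/5 -153/65 3/65 3 4 W
final 4 4 S

n=0: pose=(4,5,E); sL=3/5, sR=15/17; mL=-201/170, mR=99/170; mL+mR=-3/5 → advance -1; mR−mL=30/17 → turn +1·90°
n=1: pose=(3,5,N); sL=60/41, sR=60/89; mL=-5130/3649, mR=-210/3649; mL+mR=-60/41 → advance -1; mR−mL=120/89 → turn +1·90°
n=2: pose=(3,4,W); sL=30/13, sR=6/5; mL=-153/65, mR=3/65; mL+mR=-30/13 → advance -1; mR−mL=12/5 → turn +1·90°
n=3: pose=(4,4,S); sL=12/17, sR=60/29; mL=-1194/493, mR=846/493; mL+mR=-12/17 → advance -1; mR−mL=120/29 → turn +1·90°
n=4: pose=(4,5,E); sL=3/5, sR=15/17; mL=-201/170, mR=99/170; mL+mR=-3/5 → advance -1; mR−mL=30/17 → turn +1·90°
n=5: pose=(3,5,N); sL=60/41, sR=60/89; mL=-5130/3649, mR=-210/3649; mL+mR=-60/41 → advance -1; mR−mL=120/89 → turn +1·90°
n=6: pose=(3,4,W); sL=30/13, sR=6/5; mL=-153/65, mR=3/65; mL+mR=-30/13 → advance -1; mR−mL=12/5 → turn +1·90°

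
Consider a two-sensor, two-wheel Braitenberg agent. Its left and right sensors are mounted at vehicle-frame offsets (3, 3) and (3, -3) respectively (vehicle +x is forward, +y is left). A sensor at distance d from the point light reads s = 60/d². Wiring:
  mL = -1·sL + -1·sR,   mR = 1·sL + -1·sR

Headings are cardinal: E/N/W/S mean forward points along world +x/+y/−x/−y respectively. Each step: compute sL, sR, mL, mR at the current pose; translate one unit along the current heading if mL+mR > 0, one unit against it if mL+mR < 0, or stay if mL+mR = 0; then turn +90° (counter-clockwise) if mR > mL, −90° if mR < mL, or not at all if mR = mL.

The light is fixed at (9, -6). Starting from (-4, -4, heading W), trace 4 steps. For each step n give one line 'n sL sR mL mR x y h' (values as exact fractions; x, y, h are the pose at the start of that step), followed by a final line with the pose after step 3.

0 60/257 60/281 -32280/72217 1440/72217 -4 -4 W
1 30/41 30/113 -4620/4633 2160/4633 -3 -4 S
2 20/39 20/27 -440/351 -80/351 -3 -3 E
3 15/73 15/34 -1605/2482 -585/2482 -4 -3 N
final -4 -4 W

n=0: pose=(-4,-4,W); sL=60/257, sR=60/281; mL=-32280/72217, mR=1440/72217; mL+mR=-120/281 → advance -1; mR−mL=120/257 → turn +1·90°
n=1: pose=(-3,-4,S); sL=30/41, sR=30/113; mL=-4620/4633, mR=2160/4633; mL+mR=-60/113 → advance -1; mR−mL=60/41 → turn +1·90°
n=2: pose=(-3,-3,E); sL=20/39, sR=20/27; mL=-440/351, mR=-80/351; mL+mR=-40/27 → advance -1; mR−mL=40/39 → turn +1·90°
n=3: pose=(-4,-3,N); sL=15/73, sR=15/34; mL=-1605/2482, mR=-585/2482; mL+mR=-15/17 → advance -1; mR−mL=30/73 → turn +1·90°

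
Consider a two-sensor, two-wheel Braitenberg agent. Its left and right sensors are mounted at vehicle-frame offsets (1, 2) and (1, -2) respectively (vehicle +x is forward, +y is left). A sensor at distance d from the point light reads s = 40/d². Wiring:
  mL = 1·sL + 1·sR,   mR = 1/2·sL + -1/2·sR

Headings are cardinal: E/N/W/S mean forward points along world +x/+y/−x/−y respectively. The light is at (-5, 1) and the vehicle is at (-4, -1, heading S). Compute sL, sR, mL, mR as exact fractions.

left sensor world pos  = (-2, -2); dL² = 18
right sensor world pos = (-6, -2); dR² = 10
sL = 40/18 = 20/9
sR = 40/10 = 4
mL = 1·sL + 1·sR = 56/9
mR = 1/2·sL + -1/2·sR = -8/9

20/9 4 56/9 -8/9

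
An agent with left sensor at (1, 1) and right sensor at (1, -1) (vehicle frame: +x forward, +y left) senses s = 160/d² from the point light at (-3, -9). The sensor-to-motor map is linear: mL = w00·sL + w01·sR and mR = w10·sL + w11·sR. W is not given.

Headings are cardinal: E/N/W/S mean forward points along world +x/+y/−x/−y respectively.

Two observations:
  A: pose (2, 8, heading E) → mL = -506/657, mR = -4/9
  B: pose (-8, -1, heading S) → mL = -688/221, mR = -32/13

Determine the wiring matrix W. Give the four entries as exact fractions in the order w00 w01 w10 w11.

obs A: pose=(2,8,E) → sL=4/9, sR=40/73, mL=-506/657, mR=-4/9
obs B: pose=(-8,-1,S) → sL=32/13, sR=32/17, mL=-688/221, mR=-32/13
sensor matrix S = [[4/9, 40/73], [32/13, 32/17]]; det S = -74368/145197
solve [mL_A; mL_B] = S·[w00; w01] and [mR_A; mR_B] = S·[w10; w11]:
  w00 = -1/2, w01 = -1, w10 = -1, w11 = 0

-1/2 -1 -1 0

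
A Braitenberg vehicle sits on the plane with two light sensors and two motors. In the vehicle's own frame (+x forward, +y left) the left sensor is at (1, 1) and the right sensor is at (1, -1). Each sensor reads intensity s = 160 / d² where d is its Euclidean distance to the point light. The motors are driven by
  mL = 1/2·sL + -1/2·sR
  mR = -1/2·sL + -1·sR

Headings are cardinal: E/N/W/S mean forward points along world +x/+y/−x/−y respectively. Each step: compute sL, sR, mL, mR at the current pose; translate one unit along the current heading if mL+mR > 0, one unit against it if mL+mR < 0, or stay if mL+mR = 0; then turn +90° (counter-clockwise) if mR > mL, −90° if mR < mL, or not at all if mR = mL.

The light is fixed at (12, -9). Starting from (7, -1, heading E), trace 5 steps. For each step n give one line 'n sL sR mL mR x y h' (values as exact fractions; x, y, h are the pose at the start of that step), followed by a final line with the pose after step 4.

n=0: pose=(7,-1,E); sL=160/97, sR=32/13; mL=-512/1261, mR=-4144/1261; mL+mR=-48/13 → advance -1; mR−mL=-3632/1261 → turn -1·90°
n=1: pose=(6,-1,S); sL=80/37, sR=80/49; mL=480/1813, mR=-4920/1813; mL+mR=-120/49 → advance -1; mR−mL=-5400/1813 → turn -1·90°
n=2: pose=(6,0,W); sL=160/113, sR=160/149; mL=2880/16837, mR=-30000/16837; mL+mR=-240/149 → advance -1; mR−mL=-32880/16837 → turn -1·90°
n=3: pose=(7,0,N); sL=20/17, sR=40/29; mL=-50/493, mR=-970/493; mL+mR=-60/29 → advance -1; mR−mL=-920/493 → turn -1·90°
n=4: pose=(7,-1,E); sL=160/97, sR=32/13; mL=-512/1261, mR=-4144/1261; mL+mR=-48/13 → advance -1; mR−mL=-3632/1261 → turn -1·90°

0 160/97 32/13 -512/1261 -4144/1261 7 -1 E
1 80/37 80/49 480/1813 -4920/1813 6 -1 S
2 160/113 160/149 2880/16837 -30000/16837 6 0 W
3 20/17 40/29 -50/493 -970/493 7 0 N
4 160/97 32/13 -512/1261 -4144/1261 7 -1 E
final 6 -1 S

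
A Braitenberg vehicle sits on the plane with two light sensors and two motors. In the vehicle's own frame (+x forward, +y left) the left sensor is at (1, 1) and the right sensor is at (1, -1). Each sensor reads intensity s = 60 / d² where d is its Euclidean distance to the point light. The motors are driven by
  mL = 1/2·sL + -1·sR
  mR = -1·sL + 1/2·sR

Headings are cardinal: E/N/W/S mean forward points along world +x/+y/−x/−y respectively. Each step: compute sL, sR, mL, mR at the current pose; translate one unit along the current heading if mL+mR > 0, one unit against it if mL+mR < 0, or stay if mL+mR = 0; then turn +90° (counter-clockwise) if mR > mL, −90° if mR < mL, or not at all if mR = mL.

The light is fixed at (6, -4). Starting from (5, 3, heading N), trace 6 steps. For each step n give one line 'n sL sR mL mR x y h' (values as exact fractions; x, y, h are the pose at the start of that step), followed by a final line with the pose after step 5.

n=0: pose=(5,3,N); sL=15/17, sR=15/16; mL=-135/272, mR=-225/544; mL+mR=-495/544 → advance -1; mR−mL=45/544 → turn +1·90°
n=1: pose=(5,2,W); sL=60/29, sR=60/53; mL=-150/1537, mR=-2310/1537; mL+mR=-2460/1537 → advance -1; mR−mL=-2160/1537 → turn -1·90°
n=2: pose=(6,2,N); sL=6/5, sR=6/5; mL=-3/5, mR=-3/5; mL+mR=-6/5 → advance -1; mR−mL=0 → turn +0·90°
n=3: pose=(6,1,N); sL=60/37, sR=60/37; mL=-30/37, mR=-30/37; mL+mR=-60/37 → advance -1; mR−mL=0 → turn +0·90°
n=4: pose=(6,0,N); sL=30/13, sR=30/13; mL=-15/13, mR=-15/13; mL+mR=-30/13 → advance -1; mR−mL=0 → turn +0·90°
n=5: pose=(6,-1,N); sL=60/17, sR=60/17; mL=-30/17, mR=-30/17; mL+mR=-60/17 → advance -1; mR−mL=0 → turn +0·90°

0 15/17 15/16 -135/272 -225/544 5 3 N
1 60/29 60/53 -150/1537 -2310/1537 5 2 W
2 6/5 6/5 -3/5 -3/5 6 2 N
3 60/37 60/37 -30/37 -30/37 6 1 N
4 30/13 30/13 -15/13 -15/13 6 0 N
5 60/17 60/17 -30/17 -30/17 6 -1 N
final 6 -2 N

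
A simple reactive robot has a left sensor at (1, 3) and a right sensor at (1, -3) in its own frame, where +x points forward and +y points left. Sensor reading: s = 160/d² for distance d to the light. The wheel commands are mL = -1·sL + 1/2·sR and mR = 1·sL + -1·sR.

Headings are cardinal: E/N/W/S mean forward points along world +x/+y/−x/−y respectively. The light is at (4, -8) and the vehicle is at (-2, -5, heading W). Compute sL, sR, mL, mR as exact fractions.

160/49 32/17 -1936/833 1152/833

left sensor world pos  = (-3, -8); dL² = 49
right sensor world pos = (-3, -2); dR² = 85
sL = 160/49 = 160/49
sR = 160/85 = 32/17
mL = -1·sL + 1/2·sR = -1936/833
mR = 1·sL + -1·sR = 1152/833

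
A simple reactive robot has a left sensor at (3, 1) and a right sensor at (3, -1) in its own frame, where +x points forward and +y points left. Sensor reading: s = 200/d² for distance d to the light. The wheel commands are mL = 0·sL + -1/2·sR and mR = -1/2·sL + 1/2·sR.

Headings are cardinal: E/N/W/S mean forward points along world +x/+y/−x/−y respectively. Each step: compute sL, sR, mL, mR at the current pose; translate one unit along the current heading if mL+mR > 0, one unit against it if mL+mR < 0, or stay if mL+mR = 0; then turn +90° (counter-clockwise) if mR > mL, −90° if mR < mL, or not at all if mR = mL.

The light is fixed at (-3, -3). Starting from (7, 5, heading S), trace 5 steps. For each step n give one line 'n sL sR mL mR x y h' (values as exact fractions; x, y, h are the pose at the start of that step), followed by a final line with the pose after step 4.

0 100/73 100/53 -50/53 1000/3869 7 5 S
1 200/269 200/233 -100/233 3600/62677 7 6 E
2 25/26 50/61 -25/61 -225/3172 6 6 N
3 40/17 200/117 -100/117 -640/1989 6 5 W
4 100/73 100/53 -50/53 1000/3869 7 5 S
final 7 6 E

n=0: pose=(7,5,S); sL=100/73, sR=100/53; mL=-50/53, mR=1000/3869; mL+mR=-50/73 → advance -1; mR−mL=4650/3869 → turn +1·90°
n=1: pose=(7,6,E); sL=200/269, sR=200/233; mL=-100/233, mR=3600/62677; mL+mR=-100/269 → advance -1; mR−mL=30500/62677 → turn +1·90°
n=2: pose=(6,6,N); sL=25/26, sR=50/61; mL=-25/61, mR=-225/3172; mL+mR=-25/52 → advance -1; mR−mL=1075/3172 → turn +1·90°
n=3: pose=(6,5,W); sL=40/17, sR=200/117; mL=-100/117, mR=-640/1989; mL+mR=-20/17 → advance -1; mR−mL=1060/1989 → turn +1·90°
n=4: pose=(7,5,S); sL=100/73, sR=100/53; mL=-50/53, mR=1000/3869; mL+mR=-50/73 → advance -1; mR−mL=4650/3869 → turn +1·90°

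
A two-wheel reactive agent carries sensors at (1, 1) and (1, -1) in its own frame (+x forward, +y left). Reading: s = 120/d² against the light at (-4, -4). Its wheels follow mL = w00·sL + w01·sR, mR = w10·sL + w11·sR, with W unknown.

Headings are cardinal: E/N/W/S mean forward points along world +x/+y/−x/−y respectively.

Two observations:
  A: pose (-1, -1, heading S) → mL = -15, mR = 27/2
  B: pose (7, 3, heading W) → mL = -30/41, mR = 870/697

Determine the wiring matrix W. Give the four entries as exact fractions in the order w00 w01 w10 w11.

obs A: pose=(-1,-1,S) → sL=6, sR=15, mL=-15, mR=27/2
obs B: pose=(7,3,W) → sL=15/17, sR=30/41, mL=-30/41, mR=870/697
sensor matrix S = [[6, 15], [15/17, 30/41]]; det S = -6165/697
solve [mL_A; mL_B] = S·[w00; w01] and [mR_A; mR_B] = S·[w10; w11]:
  w00 = 0, w01 = -1, w10 = 1, w11 = 1/2

0 -1 1 1/2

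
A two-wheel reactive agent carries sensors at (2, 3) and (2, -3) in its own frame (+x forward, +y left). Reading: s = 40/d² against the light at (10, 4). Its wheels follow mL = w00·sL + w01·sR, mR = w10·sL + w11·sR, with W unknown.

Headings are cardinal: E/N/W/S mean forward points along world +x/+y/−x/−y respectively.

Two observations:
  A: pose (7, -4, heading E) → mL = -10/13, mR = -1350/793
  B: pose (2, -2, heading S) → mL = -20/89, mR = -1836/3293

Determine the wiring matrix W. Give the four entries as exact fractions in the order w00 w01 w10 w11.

obs A: pose=(7,-4,E) → sL=20/13, sR=20/61, mL=-10/13, mR=-1350/793
obs B: pose=(2,-2,S) → sL=40/89, sR=8/37, mL=-20/89, mR=-1836/3293
sensor matrix S = [[20/13, 20/61], [40/89, 8/37]]; det S = 483840/2611349
solve [mL_A; mL_B] = S·[w00; w01] and [mR_A; mR_B] = S·[w10; w11]:
  w00 = -1/2, w01 = 0, w10 = -1, w11 = -1/2

-1/2 0 -1 -1/2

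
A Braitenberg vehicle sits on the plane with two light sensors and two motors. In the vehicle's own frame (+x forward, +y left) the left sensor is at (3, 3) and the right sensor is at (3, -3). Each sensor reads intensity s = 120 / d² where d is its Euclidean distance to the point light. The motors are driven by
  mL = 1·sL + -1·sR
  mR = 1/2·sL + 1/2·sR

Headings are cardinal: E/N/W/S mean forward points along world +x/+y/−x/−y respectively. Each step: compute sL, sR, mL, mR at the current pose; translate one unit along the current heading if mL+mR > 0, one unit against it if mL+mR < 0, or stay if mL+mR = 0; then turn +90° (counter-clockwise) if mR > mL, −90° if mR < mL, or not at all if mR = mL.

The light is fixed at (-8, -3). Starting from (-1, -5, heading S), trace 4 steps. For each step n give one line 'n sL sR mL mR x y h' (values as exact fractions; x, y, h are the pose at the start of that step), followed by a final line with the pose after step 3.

0 24/25 120/41 -2016/1025 1992/1025 -1 -5 S
1 15/13 30/29 45/377 825/754 -1 -4 E
2 120/29 24/25 2304/725 1848/725 0 -4 N
3 12/13 12/13 0 12/13 0 -3 E
final 1 -3 N

n=0: pose=(-1,-5,S); sL=24/25, sR=120/41; mL=-2016/1025, mR=1992/1025; mL+mR=-24/1025 → advance -1; mR−mL=4008/1025 → turn +1·90°
n=1: pose=(-1,-4,E); sL=15/13, sR=30/29; mL=45/377, mR=825/754; mL+mR=915/754 → advance +1; mR−mL=735/754 → turn +1·90°
n=2: pose=(0,-4,N); sL=120/29, sR=24/25; mL=2304/725, mR=1848/725; mL+mR=4152/725 → advance +1; mR−mL=-456/725 → turn -1·90°
n=3: pose=(0,-3,E); sL=12/13, sR=12/13; mL=0, mR=12/13; mL+mR=12/13 → advance +1; mR−mL=12/13 → turn +1·90°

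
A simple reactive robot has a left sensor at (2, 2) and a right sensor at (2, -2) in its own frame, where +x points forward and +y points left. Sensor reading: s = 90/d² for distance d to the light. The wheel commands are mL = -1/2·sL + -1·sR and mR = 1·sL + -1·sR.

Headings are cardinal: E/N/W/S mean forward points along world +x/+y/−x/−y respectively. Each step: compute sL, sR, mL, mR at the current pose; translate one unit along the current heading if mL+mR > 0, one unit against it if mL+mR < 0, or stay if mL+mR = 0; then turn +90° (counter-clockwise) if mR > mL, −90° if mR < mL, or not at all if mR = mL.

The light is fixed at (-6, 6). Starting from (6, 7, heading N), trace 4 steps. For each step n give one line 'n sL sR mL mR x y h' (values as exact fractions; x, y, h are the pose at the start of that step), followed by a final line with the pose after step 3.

0 90/109 18/41 -3807/4469 1728/4469 6 7 N
1 45/52 45/52 -135/104 0 6 6 W
2 90/229 18/25 -5247/5725 -1872/5725 7 6 S
3 5/13 45/113 -1735/2938 -20/1469 7 7 E
final 6 7 N

n=0: pose=(6,7,N); sL=90/109, sR=18/41; mL=-3807/4469, mR=1728/4469; mL+mR=-2079/4469 → advance -1; mR−mL=135/109 → turn +1·90°
n=1: pose=(6,6,W); sL=45/52, sR=45/52; mL=-135/104, mR=0; mL+mR=-135/104 → advance -1; mR−mL=135/104 → turn +1·90°
n=2: pose=(7,6,S); sL=90/229, sR=18/25; mL=-5247/5725, mR=-1872/5725; mL+mR=-7119/5725 → advance -1; mR−mL=135/229 → turn +1·90°
n=3: pose=(7,7,E); sL=5/13, sR=45/113; mL=-1735/2938, mR=-20/1469; mL+mR=-1775/2938 → advance -1; mR−mL=15/26 → turn +1·90°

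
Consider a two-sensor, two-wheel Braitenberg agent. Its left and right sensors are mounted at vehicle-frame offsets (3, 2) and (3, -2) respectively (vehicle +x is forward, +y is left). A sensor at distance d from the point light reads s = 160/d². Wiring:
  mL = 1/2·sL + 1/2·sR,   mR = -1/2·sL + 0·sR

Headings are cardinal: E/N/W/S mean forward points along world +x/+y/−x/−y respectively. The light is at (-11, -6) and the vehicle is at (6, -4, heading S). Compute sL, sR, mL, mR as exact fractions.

80/181 80/113 11760/20453 -40/181

left sensor world pos  = (8, -7); dL² = 362
right sensor world pos = (4, -7); dR² = 226
sL = 160/362 = 80/181
sR = 160/226 = 80/113
mL = 1/2·sL + 1/2·sR = 11760/20453
mR = -1/2·sL + 0·sR = -40/181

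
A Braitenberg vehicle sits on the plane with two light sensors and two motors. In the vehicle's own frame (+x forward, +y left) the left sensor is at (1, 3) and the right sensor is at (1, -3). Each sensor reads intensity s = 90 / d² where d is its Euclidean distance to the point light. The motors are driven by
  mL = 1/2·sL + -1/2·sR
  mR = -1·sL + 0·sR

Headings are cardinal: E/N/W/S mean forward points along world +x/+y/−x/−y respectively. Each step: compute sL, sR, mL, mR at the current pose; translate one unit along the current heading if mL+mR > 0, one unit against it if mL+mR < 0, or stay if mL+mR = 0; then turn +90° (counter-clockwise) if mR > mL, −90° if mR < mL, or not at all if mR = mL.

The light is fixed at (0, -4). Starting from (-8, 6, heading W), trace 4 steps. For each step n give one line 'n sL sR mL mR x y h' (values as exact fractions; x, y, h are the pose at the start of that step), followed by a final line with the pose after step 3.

n=0: pose=(-8,6,W); sL=9/13, sR=9/25; mL=54/325, mR=-9/13; mL+mR=-171/325 → advance -1; mR−mL=-279/325 → turn -1·90°
n=1: pose=(-7,6,N); sL=90/221, sR=90/137; mL=-3780/30277, mR=-90/221; mL+mR=-16110/30277 → advance -1; mR−mL=-8550/30277 → turn -1·90°
n=2: pose=(-7,5,E); sL=1/2, sR=5/4; mL=-3/8, mR=-1/2; mL+mR=-7/8 → advance -1; mR−mL=-1/8 → turn -1·90°
n=3: pose=(-8,5,S); sL=90/89, sR=18/37; mL=864/3293, mR=-90/89; mL+mR=-2466/3293 → advance -1; mR−mL=-4194/3293 → turn -1·90°

0 9/13 9/25 54/325 -9/13 -8 6 W
1 90/221 90/137 -3780/30277 -90/221 -7 6 N
2 1/2 5/4 -3/8 -1/2 -7 5 E
3 90/89 18/37 864/3293 -90/89 -8 5 S
final -8 6 W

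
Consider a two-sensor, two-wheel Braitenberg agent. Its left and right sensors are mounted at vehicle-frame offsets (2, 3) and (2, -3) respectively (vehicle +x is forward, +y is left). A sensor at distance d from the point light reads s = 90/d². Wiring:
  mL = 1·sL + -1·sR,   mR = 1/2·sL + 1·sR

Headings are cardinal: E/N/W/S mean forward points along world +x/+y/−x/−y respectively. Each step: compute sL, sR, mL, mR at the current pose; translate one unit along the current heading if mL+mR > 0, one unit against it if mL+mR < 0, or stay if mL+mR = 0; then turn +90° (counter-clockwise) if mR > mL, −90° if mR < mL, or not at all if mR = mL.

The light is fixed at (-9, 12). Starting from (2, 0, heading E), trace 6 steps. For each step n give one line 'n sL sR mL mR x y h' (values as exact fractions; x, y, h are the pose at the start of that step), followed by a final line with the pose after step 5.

n=0: pose=(2,0,E); sL=9/25, sR=45/197; mL=648/4925, mR=4023/9850; mL+mR=27/50 → advance +1; mR−mL=2727/9850 → turn +1·90°
n=1: pose=(3,0,N); sL=90/181, sR=18/65; mL=2592/11765, mR=6183/11765; mL+mR=135/181 → advance +1; mR−mL=3591/11765 → turn +1·90°
n=2: pose=(3,1,W); sL=45/148, sR=45/82; mL=-1485/6068, mR=8505/12136; mL+mR=135/296 → advance +1; mR−mL=11475/12136 → turn +1·90°
n=3: pose=(2,1,S); sL=18/73, sR=90/233; mL=-2376/17009, mR=8667/17009; mL+mR=27/73 → advance +1; mR−mL=11043/17009 → turn +1·90°
n=4: pose=(2,0,E); sL=9/25, sR=45/197; mL=648/4925, mR=4023/9850; mL+mR=27/50 → advance +1; mR−mL=2727/9850 → turn +1·90°
n=5: pose=(3,0,N); sL=90/181, sR=18/65; mL=2592/11765, mR=6183/11765; mL+mR=135/181 → advance +1; mR−mL=3591/11765 → turn +1·90°

0 9/25 45/197 648/4925 4023/9850 2 0 E
1 90/181 18/65 2592/11765 6183/11765 3 0 N
2 45/148 45/82 -1485/6068 8505/12136 3 1 W
3 18/73 90/233 -2376/17009 8667/17009 2 1 S
4 9/25 45/197 648/4925 4023/9850 2 0 E
5 90/181 18/65 2592/11765 6183/11765 3 0 N
final 3 1 W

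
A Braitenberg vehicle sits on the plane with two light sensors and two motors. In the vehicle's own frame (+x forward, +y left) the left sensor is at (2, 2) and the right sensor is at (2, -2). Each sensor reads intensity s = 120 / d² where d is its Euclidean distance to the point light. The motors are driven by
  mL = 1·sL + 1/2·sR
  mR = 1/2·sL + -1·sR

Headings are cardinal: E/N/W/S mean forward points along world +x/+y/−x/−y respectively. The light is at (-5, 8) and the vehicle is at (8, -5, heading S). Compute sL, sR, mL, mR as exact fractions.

left sensor world pos  = (10, -7); dL² = 450
right sensor world pos = (6, -7); dR² = 346
sL = 120/450 = 4/15
sR = 120/346 = 60/173
mL = 1·sL + 1/2·sR = 1142/2595
mR = 1/2·sL + -1·sR = -554/2595

4/15 60/173 1142/2595 -554/2595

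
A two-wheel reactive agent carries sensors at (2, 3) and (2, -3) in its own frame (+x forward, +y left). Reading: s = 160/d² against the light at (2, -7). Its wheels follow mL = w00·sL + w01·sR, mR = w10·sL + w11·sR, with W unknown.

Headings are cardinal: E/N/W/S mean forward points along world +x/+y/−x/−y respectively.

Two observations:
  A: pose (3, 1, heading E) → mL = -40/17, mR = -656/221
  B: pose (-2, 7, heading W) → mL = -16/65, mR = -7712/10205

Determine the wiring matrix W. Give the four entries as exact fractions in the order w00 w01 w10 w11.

0 -1/2 -1/2 -1/2

obs A: pose=(3,1,E) → sL=16/13, sR=80/17, mL=-40/17, mR=-656/221
obs B: pose=(-2,7,W) → sL=160/157, sR=32/65, mL=-16/65, mR=-7712/10205
sensor matrix S = [[16/13, 80/17], [160/157, 32/65]]; det S = -9449472/2255305
solve [mL_A; mL_B] = S·[w00; w01] and [mR_A; mR_B] = S·[w10; w11]:
  w00 = 0, w01 = -1/2, w10 = -1/2, w11 = -1/2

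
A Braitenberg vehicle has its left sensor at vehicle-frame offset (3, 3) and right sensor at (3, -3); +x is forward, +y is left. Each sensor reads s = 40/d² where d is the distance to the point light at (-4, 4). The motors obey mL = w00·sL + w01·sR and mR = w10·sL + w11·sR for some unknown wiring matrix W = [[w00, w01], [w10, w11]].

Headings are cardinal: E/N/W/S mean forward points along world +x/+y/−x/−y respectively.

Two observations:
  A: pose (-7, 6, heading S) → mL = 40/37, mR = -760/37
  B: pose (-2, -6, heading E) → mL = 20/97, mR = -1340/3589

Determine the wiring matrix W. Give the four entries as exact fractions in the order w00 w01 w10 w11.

0 1 -1/2 -1/2

obs A: pose=(-7,6,S) → sL=40, sR=40/37, mL=40/37, mR=-760/37
obs B: pose=(-2,-6,E) → sL=20/37, sR=20/97, mL=20/97, mR=-1340/3589
sensor matrix S = [[40, 40/37], [20/37, 20/97]]; det S = 1017600/132793
solve [mL_A; mL_B] = S·[w00; w01] and [mR_A; mR_B] = S·[w10; w11]:
  w00 = 0, w01 = 1, w10 = -1/2, w11 = -1/2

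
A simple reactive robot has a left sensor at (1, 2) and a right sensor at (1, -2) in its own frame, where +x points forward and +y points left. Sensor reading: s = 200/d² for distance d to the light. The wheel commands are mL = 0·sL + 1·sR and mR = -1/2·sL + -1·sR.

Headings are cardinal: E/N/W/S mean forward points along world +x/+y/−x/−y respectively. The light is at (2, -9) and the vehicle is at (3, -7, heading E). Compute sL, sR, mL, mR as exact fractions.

left sensor world pos  = (4, -5); dL² = 20
right sensor world pos = (4, -9); dR² = 4
sL = 200/20 = 10
sR = 200/4 = 50
mL = 0·sL + 1·sR = 50
mR = -1/2·sL + -1·sR = -55

10 50 50 -55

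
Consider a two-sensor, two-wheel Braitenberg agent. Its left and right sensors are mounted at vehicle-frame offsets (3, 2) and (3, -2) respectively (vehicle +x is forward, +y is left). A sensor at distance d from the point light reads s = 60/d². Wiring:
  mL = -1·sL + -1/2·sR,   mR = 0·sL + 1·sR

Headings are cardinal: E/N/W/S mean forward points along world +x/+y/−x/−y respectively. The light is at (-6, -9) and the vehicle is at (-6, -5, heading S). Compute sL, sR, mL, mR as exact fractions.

12 12 -18 12

left sensor world pos  = (-4, -8); dL² = 5
right sensor world pos = (-8, -8); dR² = 5
sL = 60/5 = 12
sR = 60/5 = 12
mL = -1·sL + -1/2·sR = -18
mR = 0·sL + 1·sR = 12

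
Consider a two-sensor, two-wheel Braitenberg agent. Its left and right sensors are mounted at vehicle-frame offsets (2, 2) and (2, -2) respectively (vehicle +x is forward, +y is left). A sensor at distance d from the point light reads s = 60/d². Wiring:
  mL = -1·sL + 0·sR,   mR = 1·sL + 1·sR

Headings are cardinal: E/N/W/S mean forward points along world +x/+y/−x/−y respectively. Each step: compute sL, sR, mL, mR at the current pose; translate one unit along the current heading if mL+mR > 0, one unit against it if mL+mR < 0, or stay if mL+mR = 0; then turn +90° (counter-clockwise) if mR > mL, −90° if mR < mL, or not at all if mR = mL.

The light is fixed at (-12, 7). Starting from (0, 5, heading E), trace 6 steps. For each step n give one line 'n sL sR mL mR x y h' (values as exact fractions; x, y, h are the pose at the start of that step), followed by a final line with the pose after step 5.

n=0: pose=(0,5,E); sL=15/49, sR=15/53; mL=-15/49, mR=1530/2597; mL+mR=15/53 → advance +1; mR−mL=2325/2597 → turn +1·90°
n=1: pose=(1,5,N); sL=60/121, sR=4/15; mL=-60/121, mR=1384/1815; mL+mR=4/15 → advance +1; mR−mL=2284/1815 → turn +1·90°
n=2: pose=(1,6,W); sL=6/13, sR=30/61; mL=-6/13, mR=756/793; mL+mR=30/61 → advance +1; mR−mL=1122/793 → turn +1·90°
n=3: pose=(0,6,S); sL=12/41, sR=60/109; mL=-12/41, mR=3768/4469; mL+mR=60/109 → advance +1; mR−mL=5076/4469 → turn +1·90°
n=4: pose=(0,5,E); sL=15/49, sR=15/53; mL=-15/49, mR=1530/2597; mL+mR=15/53 → advance +1; mR−mL=2325/2597 → turn +1·90°
n=5: pose=(1,5,N); sL=60/121, sR=4/15; mL=-60/121, mR=1384/1815; mL+mR=4/15 → advance +1; mR−mL=2284/1815 → turn +1·90°

0 15/49 15/53 -15/49 1530/2597 0 5 E
1 60/121 4/15 -60/121 1384/1815 1 5 N
2 6/13 30/61 -6/13 756/793 1 6 W
3 12/41 60/109 -12/41 3768/4469 0 6 S
4 15/49 15/53 -15/49 1530/2597 0 5 E
5 60/121 4/15 -60/121 1384/1815 1 5 N
final 1 6 W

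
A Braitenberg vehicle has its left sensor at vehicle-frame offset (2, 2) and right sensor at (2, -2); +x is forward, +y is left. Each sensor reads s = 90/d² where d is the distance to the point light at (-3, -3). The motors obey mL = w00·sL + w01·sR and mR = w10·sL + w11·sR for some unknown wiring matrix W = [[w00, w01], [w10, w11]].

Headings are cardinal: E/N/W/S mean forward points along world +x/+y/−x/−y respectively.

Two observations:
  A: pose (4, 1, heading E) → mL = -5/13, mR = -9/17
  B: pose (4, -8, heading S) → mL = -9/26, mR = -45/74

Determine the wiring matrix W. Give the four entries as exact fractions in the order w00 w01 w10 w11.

obs A: pose=(4,1,E) → sL=10/13, sR=18/17, mL=-5/13, mR=-9/17
obs B: pose=(4,-8,S) → sL=9/13, sR=45/37, mL=-9/26, mR=-45/74
sensor matrix S = [[10/13, 18/17], [9/13, 45/37]]; det S = 1656/8177
solve [mL_A; mL_B] = S·[w00; w01] and [mR_A; mR_B] = S·[w10; w11]:
  w00 = -1/2, w01 = 0, w10 = 0, w11 = -1/2

-1/2 0 0 -1/2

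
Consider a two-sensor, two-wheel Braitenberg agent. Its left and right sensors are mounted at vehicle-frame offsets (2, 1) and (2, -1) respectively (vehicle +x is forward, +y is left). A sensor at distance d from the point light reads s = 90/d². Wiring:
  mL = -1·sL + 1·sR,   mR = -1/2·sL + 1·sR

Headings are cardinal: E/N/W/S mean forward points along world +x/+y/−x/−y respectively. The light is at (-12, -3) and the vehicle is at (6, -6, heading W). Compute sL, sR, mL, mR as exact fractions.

45/136 9/26 27/1768 639/3536

left sensor world pos  = (4, -7); dL² = 272
right sensor world pos = (4, -5); dR² = 260
sL = 90/272 = 45/136
sR = 90/260 = 9/26
mL = -1·sL + 1·sR = 27/1768
mR = -1/2·sL + 1·sR = 639/3536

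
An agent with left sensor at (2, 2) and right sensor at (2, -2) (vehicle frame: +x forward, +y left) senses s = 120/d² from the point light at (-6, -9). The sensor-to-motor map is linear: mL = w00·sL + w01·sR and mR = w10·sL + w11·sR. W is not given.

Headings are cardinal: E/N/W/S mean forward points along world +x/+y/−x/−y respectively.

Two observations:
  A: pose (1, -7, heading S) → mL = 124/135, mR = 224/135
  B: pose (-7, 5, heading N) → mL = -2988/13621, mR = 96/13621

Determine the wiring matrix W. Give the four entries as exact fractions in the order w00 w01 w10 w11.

-1 1/2 -1/2 1/2

obs A: pose=(1,-7,S) → sL=40/27, sR=24/5, mL=124/135, mR=224/135
obs B: pose=(-7,5,N) → sL=24/53, sR=120/257, mL=-2988/13621, mR=96/13621
sensor matrix S = [[40/27, 24/5], [24/53, 120/257]]; det S = -908288/612945
solve [mL_A; mL_B] = S·[w00; w01] and [mR_A; mR_B] = S·[w10; w11]:
  w00 = -1, w01 = 1/2, w10 = -1/2, w11 = 1/2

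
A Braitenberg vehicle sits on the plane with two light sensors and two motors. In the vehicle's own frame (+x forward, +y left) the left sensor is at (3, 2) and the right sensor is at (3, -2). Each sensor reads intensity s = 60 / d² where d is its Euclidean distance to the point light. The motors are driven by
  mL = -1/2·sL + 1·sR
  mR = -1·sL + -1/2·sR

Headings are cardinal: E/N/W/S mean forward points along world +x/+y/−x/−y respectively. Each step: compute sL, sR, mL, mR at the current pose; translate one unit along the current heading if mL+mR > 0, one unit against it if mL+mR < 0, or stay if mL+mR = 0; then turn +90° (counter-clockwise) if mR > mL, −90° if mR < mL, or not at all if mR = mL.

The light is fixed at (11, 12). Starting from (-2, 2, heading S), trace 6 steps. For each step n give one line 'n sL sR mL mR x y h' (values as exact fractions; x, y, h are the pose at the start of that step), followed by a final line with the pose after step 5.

0 6/29 30/197 279/5713 -1617/5713 -2 2 S
1 60/377 12/61 2694/22997 -5922/22997 -2 3 W
2 15/58 15/34 615/1972 -945/1972 -1 3 N
3 12/29 4/15 26/435 -238/435 -1 2 E
4 6/29 30/197 279/5713 -1617/5713 -2 2 S
5 60/377 12/61 2694/22997 -5922/22997 -2 3 W
final -1 3 N

n=0: pose=(-2,2,S); sL=6/29, sR=30/197; mL=279/5713, mR=-1617/5713; mL+mR=-1338/5713 → advance -1; mR−mL=-1896/5713 → turn -1·90°
n=1: pose=(-2,3,W); sL=60/377, sR=12/61; mL=2694/22997, mR=-5922/22997; mL+mR=-3228/22997 → advance -1; mR−mL=-8616/22997 → turn -1·90°
n=2: pose=(-1,3,N); sL=15/58, sR=15/34; mL=615/1972, mR=-945/1972; mL+mR=-165/986 → advance -1; mR−mL=-390/493 → turn -1·90°
n=3: pose=(-1,2,E); sL=12/29, sR=4/15; mL=26/435, mR=-238/435; mL+mR=-212/435 → advance -1; mR−mL=-88/145 → turn -1·90°
n=4: pose=(-2,2,S); sL=6/29, sR=30/197; mL=279/5713, mR=-1617/5713; mL+mR=-1338/5713 → advance -1; mR−mL=-1896/5713 → turn -1·90°
n=5: pose=(-2,3,W); sL=60/377, sR=12/61; mL=2694/22997, mR=-5922/22997; mL+mR=-3228/22997 → advance -1; mR−mL=-8616/22997 → turn -1·90°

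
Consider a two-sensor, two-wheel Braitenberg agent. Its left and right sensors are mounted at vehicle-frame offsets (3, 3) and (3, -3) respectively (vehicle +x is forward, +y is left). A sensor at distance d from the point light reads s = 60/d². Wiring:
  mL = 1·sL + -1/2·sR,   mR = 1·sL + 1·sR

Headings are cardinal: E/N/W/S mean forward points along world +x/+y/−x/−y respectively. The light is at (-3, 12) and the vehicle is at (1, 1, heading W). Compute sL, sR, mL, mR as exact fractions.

60/197 12/13 -402/2561 3144/2561

left sensor world pos  = (-2, -2); dL² = 197
right sensor world pos = (-2, 4); dR² = 65
sL = 60/197 = 60/197
sR = 60/65 = 12/13
mL = 1·sL + -1/2·sR = -402/2561
mR = 1·sL + 1·sR = 3144/2561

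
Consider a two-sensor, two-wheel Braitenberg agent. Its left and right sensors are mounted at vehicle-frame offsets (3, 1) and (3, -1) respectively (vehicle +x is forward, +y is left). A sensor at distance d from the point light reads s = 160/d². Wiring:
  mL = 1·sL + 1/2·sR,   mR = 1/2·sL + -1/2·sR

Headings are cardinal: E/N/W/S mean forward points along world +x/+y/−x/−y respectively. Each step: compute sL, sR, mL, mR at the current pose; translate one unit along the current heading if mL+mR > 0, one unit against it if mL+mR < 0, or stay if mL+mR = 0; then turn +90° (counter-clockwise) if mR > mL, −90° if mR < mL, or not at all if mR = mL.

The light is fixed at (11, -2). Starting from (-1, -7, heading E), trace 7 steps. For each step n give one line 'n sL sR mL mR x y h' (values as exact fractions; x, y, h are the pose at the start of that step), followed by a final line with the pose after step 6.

n=0: pose=(-1,-7,E); sL=160/97, sR=160/117; mL=26480/11349, mR=1600/11349; mL+mR=240/97 → advance +1; mR−mL=-24880/11349 → turn -1·90°
n=1: pose=(0,-7,S); sL=40/41, sR=10/13; mL=725/533, mR=55/533; mL+mR=60/41 → advance +1; mR−mL=-670/533 → turn -1·90°
n=2: pose=(0,-8,W); sL=32/49, sR=160/221; mL=10992/10829, mR=-384/10829; mL+mR=48/49 → advance +1; mR−mL=-11376/10829 → turn -1·90°
n=3: pose=(-1,-8,N); sL=80/89, sR=16/13; mL=1752/1157, mR=-192/1157; mL+mR=120/89 → advance +1; mR−mL=-1944/1157 → turn -1·90°
n=4: pose=(-1,-7,E); sL=160/97, sR=160/117; mL=26480/11349, mR=1600/11349; mL+mR=240/97 → advance +1; mR−mL=-24880/11349 → turn -1·90°
n=5: pose=(0,-7,S); sL=40/41, sR=10/13; mL=725/533, mR=55/533; mL+mR=60/41 → advance +1; mR−mL=-670/533 → turn -1·90°
n=6: pose=(0,-8,W); sL=32/49, sR=160/221; mL=10992/10829, mR=-384/10829; mL+mR=48/49 → advance +1; mR−mL=-11376/10829 → turn -1·90°

0 160/97 160/117 26480/11349 1600/11349 -1 -7 E
1 40/41 10/13 725/533 55/533 0 -7 S
2 32/49 160/221 10992/10829 -384/10829 0 -8 W
3 80/89 16/13 1752/1157 -192/1157 -1 -8 N
4 160/97 160/117 26480/11349 1600/11349 -1 -7 E
5 40/41 10/13 725/533 55/533 0 -7 S
6 32/49 160/221 10992/10829 -384/10829 0 -8 W
final -1 -8 N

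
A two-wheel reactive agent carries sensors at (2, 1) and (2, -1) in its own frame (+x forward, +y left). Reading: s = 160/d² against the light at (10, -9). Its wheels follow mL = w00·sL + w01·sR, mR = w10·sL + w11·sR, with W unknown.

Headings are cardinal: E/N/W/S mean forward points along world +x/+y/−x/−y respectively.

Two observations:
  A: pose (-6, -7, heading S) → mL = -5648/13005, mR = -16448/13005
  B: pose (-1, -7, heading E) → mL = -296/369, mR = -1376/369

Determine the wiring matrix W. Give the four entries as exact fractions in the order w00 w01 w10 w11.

obs A: pose=(-6,-7,S) → sL=32/45, sR=160/289, mL=-5648/13005, mR=-16448/13005
obs B: pose=(-1,-7,E) → sL=16/9, sR=80/41, mL=-296/369, mR=-1376/369
sensor matrix S = [[32/45, 160/289], [16/9, 80/41]]; det S = 14336/35547
solve [mL_A; mL_B] = S·[w00; w01] and [mR_A; mR_B] = S·[w10; w11]:
  w00 = -1, w01 = 1/2, w10 = -1, w11 = -1

-1 1/2 -1 -1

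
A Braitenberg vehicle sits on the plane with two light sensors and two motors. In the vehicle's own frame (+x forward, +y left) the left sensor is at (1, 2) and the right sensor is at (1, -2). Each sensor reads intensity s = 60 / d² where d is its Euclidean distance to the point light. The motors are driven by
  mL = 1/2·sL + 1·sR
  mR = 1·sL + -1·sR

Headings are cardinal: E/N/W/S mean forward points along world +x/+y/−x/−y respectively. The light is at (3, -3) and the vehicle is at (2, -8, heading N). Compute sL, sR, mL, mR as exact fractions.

left sensor world pos  = (0, -7); dL² = 25
right sensor world pos = (4, -7); dR² = 17
sL = 60/25 = 12/5
sR = 60/17 = 60/17
mL = 1/2·sL + 1·sR = 402/85
mR = 1·sL + -1·sR = -96/85

12/5 60/17 402/85 -96/85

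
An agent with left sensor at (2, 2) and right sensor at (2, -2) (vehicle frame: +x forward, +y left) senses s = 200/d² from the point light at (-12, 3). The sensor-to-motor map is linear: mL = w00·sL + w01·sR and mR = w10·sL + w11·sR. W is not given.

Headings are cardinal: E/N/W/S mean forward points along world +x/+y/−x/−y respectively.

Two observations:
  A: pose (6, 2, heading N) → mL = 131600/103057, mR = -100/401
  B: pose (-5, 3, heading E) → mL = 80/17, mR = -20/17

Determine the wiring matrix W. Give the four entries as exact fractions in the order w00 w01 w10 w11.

obs A: pose=(6,2,N) → sL=200/257, sR=200/401, mL=131600/103057, mR=-100/401
obs B: pose=(-5,3,E) → sL=40/17, sR=40/17, mL=80/17, mR=-20/17
sensor matrix S = [[200/257, 200/401], [40/17, 40/17]]; det S = 1152000/1751969
solve [mL_A; mL_B] = S·[w00; w01] and [mR_A; mR_B] = S·[w10; w11]:
  w00 = 1, w01 = 1, w10 = 0, w11 = -1/2

1 1 0 -1/2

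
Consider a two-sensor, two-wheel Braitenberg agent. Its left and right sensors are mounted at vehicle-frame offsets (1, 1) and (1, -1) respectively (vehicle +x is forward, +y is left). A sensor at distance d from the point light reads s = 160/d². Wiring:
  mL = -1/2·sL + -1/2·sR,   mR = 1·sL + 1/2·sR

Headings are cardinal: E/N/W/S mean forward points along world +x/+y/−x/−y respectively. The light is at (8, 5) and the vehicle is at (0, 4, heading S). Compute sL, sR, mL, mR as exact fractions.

160/53 32/17 -2208/901 3568/901

left sensor world pos  = (1, 3); dL² = 53
right sensor world pos = (-1, 3); dR² = 85
sL = 160/53 = 160/53
sR = 160/85 = 32/17
mL = -1/2·sL + -1/2·sR = -2208/901
mR = 1·sL + 1/2·sR = 3568/901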